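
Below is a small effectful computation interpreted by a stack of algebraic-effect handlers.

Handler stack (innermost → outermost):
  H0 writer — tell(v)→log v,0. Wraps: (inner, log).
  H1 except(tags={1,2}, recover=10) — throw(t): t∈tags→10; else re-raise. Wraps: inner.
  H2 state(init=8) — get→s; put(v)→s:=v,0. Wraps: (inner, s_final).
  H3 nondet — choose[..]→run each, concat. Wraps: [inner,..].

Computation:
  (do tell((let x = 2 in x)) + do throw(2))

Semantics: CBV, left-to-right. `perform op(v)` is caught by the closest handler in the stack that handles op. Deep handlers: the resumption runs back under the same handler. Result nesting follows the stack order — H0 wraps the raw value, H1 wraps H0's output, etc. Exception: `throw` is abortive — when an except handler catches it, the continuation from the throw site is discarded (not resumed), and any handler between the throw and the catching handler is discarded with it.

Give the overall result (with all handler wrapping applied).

Step-by-step:
tell(2) @ H0 ⇒ log+=2
throw(2) @ H1 caught ⇒ 10
H2 returns (10, 8)
H3 returns [(10, 8)]
= [(10, 8)]

Answer: [(10, 8)]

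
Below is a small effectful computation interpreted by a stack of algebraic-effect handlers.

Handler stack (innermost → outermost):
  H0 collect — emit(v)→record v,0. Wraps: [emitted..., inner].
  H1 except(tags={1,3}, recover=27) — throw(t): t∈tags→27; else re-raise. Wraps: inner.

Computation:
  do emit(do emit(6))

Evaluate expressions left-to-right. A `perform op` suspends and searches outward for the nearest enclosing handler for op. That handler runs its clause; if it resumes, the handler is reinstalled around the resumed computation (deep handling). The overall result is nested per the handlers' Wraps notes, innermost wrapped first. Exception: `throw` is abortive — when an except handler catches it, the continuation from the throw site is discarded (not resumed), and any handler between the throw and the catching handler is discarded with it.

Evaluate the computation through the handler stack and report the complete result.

Evaluation trace:
emit(6) @ H0 ⇒ out+=6
emit(0) @ H0 ⇒ out+=0
H0 returns [6, 0, 0]
H1 returns [6, 0, 0]
= [6, 0, 0]

Answer: [6, 0, 0]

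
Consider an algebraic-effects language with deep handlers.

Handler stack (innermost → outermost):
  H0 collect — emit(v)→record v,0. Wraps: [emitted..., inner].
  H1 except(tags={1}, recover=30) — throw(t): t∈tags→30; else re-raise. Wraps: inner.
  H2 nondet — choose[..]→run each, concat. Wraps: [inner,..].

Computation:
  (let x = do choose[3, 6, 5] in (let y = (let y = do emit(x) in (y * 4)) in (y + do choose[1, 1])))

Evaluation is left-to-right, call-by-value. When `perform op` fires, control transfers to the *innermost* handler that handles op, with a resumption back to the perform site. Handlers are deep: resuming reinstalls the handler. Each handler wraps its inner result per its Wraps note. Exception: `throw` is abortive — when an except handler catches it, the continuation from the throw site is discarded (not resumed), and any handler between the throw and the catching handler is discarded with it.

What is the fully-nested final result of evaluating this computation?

Answer: [[3, 1], [3, 1], [6, 1], [6, 1], [5, 1], [5, 1]]

Working:
choose[3, 6, 5] @ H2
  branch[0] choose=3:
    emit(3) @ H0 ⇒ out+=3
    choose[1, 1] @ H2
      branch[0] choose=1:
        H0 returns [3, 1]
        H1 returns [3, 1]
        H2 returns [[3, 1]]
      branch[1] choose=1:
        H0 returns [3, 1]
        H1 returns [3, 1]
        H2 returns [[3, 1]]
  branch[1] choose=6:
    emit(6) @ H0 ⇒ out+=6
    choose[1, 1] @ H2
      branch[0] choose=1:
        H0 returns [6, 1]
        H1 returns [6, 1]
        H2 returns [[6, 1]]
      branch[1] choose=1:
        H0 returns [6, 1]
        H1 returns [6, 1]
        H2 returns [[6, 1]]
  branch[2] choose=5:
    emit(5) @ H0 ⇒ out+=5
    choose[1, 1] @ H2
      branch[0] choose=1:
        H0 returns [5, 1]
        H1 returns [5, 1]
        H2 returns [[5, 1]]
      branch[1] choose=1:
        H0 returns [5, 1]
        H1 returns [5, 1]
        H2 returns [[5, 1]]
= [[3, 1], [3, 1], [6, 1], [6, 1], [5, 1], [5, 1]]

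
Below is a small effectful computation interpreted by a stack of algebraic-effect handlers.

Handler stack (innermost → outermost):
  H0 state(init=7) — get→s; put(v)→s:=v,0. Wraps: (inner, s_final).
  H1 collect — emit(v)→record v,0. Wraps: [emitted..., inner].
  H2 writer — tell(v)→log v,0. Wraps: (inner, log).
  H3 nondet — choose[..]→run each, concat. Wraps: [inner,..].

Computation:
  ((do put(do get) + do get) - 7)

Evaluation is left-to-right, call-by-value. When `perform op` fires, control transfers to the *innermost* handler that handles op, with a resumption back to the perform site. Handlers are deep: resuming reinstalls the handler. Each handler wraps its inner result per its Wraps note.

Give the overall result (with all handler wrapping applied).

Working:
get @ H0 ⇒ 7
put(7) @ H0 ⇒ s:=7
get @ H0 ⇒ 7
H0 returns (0, 7)
H1 returns [(0, 7)]
H2 returns ([(0, 7)], ())
H3 returns [([(0, 7)], ())]
= [([(0, 7)], ())]

Answer: [([(0, 7)], ())]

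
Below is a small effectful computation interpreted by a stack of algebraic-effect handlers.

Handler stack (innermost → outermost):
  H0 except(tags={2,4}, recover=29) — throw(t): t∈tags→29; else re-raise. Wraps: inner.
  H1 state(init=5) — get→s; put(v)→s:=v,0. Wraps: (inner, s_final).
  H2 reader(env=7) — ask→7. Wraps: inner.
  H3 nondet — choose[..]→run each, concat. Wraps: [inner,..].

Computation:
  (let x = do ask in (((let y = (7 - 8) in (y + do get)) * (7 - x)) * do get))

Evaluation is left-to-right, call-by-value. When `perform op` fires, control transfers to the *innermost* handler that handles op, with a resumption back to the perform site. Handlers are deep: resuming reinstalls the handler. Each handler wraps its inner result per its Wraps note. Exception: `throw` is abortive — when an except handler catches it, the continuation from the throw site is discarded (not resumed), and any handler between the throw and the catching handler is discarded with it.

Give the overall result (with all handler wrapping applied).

Answer: [(0, 5)]

Working:
ask @ H2 ⇒ 7
get @ H1 ⇒ 5
get @ H1 ⇒ 5
H0 returns 0
H1 returns (0, 5)
H2 returns (0, 5)
H3 returns [(0, 5)]
= [(0, 5)]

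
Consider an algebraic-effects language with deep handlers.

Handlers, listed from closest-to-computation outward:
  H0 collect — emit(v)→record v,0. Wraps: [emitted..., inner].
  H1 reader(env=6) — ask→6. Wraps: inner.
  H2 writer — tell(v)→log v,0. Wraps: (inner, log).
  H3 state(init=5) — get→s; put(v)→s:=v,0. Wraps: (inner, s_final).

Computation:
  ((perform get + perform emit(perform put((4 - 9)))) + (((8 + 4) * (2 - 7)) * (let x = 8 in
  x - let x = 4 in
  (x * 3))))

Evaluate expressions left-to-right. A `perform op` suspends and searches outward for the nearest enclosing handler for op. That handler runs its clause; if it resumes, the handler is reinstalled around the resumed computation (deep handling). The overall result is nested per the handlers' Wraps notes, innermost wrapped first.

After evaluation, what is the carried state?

Step-by-step:
get @ H3 ⇒ 5
put(-5) @ H3 ⇒ s:=-5
emit(0) @ H0 ⇒ out+=0
H0 returns [0, 245]
H1 returns [0, 245]
H2 returns ([0, 245], ())
H3 returns (([0, 245], ()), -5)
= (([0, 245], ()), -5)

Answer: -5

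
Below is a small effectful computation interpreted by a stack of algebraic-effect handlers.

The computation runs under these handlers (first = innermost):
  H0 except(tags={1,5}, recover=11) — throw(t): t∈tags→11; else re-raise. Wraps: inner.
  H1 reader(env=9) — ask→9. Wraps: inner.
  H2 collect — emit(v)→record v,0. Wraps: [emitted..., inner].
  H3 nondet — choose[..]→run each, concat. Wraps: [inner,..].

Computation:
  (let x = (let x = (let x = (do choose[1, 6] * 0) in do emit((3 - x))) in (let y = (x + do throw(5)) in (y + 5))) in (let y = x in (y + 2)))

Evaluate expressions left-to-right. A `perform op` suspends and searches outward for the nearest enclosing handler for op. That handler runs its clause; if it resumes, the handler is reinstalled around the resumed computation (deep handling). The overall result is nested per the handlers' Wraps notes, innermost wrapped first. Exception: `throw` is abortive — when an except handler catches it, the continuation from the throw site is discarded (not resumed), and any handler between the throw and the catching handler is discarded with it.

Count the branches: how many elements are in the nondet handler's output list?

Working:
choose[1, 6] @ H3
  branch[0] choose=1:
    emit(3) @ H2 ⇒ out+=3
    throw(5) @ H0 caught ⇒ 11
    H1 returns 11
    H2 returns [3, 11]
    H3 returns [[3, 11]]
  branch[1] choose=6:
    emit(3) @ H2 ⇒ out+=3
    throw(5) @ H0 caught ⇒ 11
    H1 returns 11
    H2 returns [3, 11]
    H3 returns [[3, 11]]
= [[3, 11], [3, 11]]

Answer: 2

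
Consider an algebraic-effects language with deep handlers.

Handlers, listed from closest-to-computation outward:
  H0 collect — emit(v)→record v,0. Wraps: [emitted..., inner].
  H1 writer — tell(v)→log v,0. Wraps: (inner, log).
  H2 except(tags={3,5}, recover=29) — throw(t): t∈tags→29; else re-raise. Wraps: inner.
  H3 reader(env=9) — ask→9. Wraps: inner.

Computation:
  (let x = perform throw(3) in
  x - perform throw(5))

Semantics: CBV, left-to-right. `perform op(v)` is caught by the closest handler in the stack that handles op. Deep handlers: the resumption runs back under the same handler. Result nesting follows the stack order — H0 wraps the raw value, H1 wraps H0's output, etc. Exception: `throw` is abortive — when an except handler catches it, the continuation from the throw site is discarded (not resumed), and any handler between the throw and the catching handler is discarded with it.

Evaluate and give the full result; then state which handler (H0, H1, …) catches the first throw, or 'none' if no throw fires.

Evaluation trace:
throw(3) @ H2 caught ⇒ 29
H3 returns 29
= 29

Answer: 29 ; first throw caught by: H2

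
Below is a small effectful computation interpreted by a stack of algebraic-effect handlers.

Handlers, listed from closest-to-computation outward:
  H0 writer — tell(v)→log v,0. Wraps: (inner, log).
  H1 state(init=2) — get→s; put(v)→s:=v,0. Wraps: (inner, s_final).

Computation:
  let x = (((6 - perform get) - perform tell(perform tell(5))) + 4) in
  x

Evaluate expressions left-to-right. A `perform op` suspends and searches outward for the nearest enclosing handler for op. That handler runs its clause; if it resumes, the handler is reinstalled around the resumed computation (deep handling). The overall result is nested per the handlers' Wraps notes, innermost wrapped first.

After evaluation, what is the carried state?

Step-by-step:
get @ H1 ⇒ 2
tell(5) @ H0 ⇒ log+=5
tell(0) @ H0 ⇒ log+=0
H0 returns (8, (5, 0))
H1 returns ((8, (5, 0)), 2)
= ((8, (5, 0)), 2)

Answer: 2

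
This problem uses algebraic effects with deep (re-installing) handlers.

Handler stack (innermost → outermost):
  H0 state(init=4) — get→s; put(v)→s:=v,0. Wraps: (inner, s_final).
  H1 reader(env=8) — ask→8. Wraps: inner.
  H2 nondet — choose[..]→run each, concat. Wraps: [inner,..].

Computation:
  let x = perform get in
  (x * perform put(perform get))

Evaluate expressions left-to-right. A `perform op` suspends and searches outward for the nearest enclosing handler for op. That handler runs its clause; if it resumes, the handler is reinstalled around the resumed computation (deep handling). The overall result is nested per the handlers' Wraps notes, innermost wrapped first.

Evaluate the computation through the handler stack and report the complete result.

Working:
get @ H0 ⇒ 4
get @ H0 ⇒ 4
put(4) @ H0 ⇒ s:=4
H0 returns (0, 4)
H1 returns (0, 4)
H2 returns [(0, 4)]
= [(0, 4)]

Answer: [(0, 4)]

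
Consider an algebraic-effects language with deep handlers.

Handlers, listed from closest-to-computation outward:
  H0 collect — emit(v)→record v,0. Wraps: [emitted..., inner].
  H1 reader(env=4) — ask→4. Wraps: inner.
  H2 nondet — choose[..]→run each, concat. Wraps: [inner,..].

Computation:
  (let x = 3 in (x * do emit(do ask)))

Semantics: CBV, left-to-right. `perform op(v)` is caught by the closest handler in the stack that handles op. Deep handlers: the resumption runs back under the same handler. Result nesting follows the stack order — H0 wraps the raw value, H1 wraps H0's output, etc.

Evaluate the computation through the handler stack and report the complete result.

Answer: [[4, 0]]

Step-by-step:
ask @ H1 ⇒ 4
emit(4) @ H0 ⇒ out+=4
H0 returns [4, 0]
H1 returns [4, 0]
H2 returns [[4, 0]]
= [[4, 0]]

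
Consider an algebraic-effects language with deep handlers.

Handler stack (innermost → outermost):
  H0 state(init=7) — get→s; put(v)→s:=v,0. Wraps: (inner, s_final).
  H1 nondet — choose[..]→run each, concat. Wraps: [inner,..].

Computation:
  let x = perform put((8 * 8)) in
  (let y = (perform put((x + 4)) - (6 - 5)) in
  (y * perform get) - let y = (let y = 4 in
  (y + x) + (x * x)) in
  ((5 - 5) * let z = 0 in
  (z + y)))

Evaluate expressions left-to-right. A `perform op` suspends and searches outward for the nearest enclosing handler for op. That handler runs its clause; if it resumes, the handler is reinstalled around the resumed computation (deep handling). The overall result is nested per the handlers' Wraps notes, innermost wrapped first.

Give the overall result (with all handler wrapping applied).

Step-by-step:
put(64) @ H0 ⇒ s:=64
put(4) @ H0 ⇒ s:=4
get @ H0 ⇒ 4
H0 returns (-4, 4)
H1 returns [(-4, 4)]
= [(-4, 4)]

Answer: [(-4, 4)]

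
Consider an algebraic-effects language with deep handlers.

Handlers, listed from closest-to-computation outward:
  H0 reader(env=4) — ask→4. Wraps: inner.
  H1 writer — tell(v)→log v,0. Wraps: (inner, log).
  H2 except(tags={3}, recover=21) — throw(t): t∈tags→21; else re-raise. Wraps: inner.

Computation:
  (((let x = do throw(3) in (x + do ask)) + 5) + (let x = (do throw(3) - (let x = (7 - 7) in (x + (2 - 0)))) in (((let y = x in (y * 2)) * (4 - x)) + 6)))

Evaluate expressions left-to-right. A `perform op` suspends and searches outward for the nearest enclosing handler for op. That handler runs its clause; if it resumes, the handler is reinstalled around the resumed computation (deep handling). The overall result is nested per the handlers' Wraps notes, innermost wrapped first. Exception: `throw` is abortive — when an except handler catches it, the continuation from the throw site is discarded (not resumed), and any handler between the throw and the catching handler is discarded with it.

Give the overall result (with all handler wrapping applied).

Answer: 21

Working:
throw(3) @ H2 caught ⇒ 21
= 21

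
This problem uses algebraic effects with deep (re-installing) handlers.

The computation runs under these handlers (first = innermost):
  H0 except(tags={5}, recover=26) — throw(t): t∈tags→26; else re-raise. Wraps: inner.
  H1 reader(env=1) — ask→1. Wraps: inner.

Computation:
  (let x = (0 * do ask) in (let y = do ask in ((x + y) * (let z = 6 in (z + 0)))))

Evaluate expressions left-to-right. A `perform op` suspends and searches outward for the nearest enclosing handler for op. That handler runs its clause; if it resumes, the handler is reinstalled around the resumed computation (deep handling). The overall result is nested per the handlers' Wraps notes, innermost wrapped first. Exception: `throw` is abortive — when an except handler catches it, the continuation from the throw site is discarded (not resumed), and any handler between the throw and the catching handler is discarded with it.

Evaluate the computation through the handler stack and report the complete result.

Step-by-step:
ask @ H1 ⇒ 1
ask @ H1 ⇒ 1
H0 returns 6
H1 returns 6
= 6

Answer: 6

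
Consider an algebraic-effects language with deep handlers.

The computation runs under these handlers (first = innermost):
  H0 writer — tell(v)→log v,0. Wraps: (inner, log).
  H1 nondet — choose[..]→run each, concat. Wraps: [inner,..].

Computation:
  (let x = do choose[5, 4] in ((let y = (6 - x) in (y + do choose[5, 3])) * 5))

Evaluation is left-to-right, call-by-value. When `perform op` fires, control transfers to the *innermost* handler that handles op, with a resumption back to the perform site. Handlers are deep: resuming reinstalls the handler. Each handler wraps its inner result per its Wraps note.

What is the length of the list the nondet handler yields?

Answer: 4

Evaluation trace:
choose[5, 4] @ H1
  branch[0] choose=5:
    choose[5, 3] @ H1
      branch[0] choose=5:
        H0 returns (30, ())
        H1 returns [(30, ())]
      branch[1] choose=3:
        H0 returns (20, ())
        H1 returns [(20, ())]
  branch[1] choose=4:
    choose[5, 3] @ H1
      branch[0] choose=5:
        H0 returns (35, ())
        H1 returns [(35, ())]
      branch[1] choose=3:
        H0 returns (25, ())
        H1 returns [(25, ())]
= [(30, ()), (20, ()), (35, ()), (25, ())]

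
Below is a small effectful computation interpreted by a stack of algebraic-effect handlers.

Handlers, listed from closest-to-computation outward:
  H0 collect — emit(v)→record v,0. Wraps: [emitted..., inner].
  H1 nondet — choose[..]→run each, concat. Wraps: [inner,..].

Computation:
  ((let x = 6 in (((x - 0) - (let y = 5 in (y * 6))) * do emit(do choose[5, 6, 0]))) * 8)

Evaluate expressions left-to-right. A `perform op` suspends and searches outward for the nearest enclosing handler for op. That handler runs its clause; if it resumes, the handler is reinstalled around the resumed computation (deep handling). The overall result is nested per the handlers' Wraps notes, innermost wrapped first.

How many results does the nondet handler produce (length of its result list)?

Answer: 3

Working:
choose[5, 6, 0] @ H1
  branch[0] choose=5:
    emit(5) @ H0 ⇒ out+=5
    H0 returns [5, 0]
    H1 returns [[5, 0]]
  branch[1] choose=6:
    emit(6) @ H0 ⇒ out+=6
    H0 returns [6, 0]
    H1 returns [[6, 0]]
  branch[2] choose=0:
    emit(0) @ H0 ⇒ out+=0
    H0 returns [0, 0]
    H1 returns [[0, 0]]
= [[5, 0], [6, 0], [0, 0]]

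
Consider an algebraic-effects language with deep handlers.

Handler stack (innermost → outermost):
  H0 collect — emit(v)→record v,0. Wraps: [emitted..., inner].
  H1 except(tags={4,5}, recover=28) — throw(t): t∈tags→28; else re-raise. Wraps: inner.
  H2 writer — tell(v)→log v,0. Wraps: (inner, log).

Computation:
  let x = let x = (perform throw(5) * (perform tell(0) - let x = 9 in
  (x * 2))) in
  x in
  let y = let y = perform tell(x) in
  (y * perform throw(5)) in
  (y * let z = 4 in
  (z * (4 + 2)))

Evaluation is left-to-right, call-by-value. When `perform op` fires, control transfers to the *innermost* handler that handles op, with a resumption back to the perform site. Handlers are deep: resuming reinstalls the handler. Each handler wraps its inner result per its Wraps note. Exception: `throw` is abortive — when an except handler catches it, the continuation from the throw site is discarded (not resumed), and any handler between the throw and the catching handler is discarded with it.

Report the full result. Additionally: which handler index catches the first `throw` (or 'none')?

Step-by-step:
throw(5) @ H1 caught ⇒ 28
H2 returns (28, ())
= (28, ())

Answer: (28, ()) ; first throw caught by: H1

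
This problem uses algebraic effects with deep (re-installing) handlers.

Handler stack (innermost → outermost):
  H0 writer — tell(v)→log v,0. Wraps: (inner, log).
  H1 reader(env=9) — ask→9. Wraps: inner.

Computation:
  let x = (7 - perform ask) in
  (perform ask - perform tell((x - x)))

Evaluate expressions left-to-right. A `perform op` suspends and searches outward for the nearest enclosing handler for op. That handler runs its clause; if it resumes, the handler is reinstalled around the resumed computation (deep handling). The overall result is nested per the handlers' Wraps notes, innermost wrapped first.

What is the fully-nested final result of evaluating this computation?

Step-by-step:
ask @ H1 ⇒ 9
ask @ H1 ⇒ 9
tell(0) @ H0 ⇒ log+=0
H0 returns (9, (0))
H1 returns (9, (0))
= (9, (0))

Answer: (9, (0))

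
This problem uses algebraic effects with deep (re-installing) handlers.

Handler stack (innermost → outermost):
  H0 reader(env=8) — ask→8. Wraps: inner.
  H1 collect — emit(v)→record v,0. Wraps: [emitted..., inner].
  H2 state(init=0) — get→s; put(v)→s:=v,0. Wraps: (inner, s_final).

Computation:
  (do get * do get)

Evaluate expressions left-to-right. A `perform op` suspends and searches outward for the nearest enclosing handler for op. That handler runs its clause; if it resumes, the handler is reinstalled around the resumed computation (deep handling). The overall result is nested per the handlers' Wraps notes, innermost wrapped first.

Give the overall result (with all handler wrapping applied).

Answer: ([0], 0)

Step-by-step:
get @ H2 ⇒ 0
get @ H2 ⇒ 0
H0 returns 0
H1 returns [0]
H2 returns ([0], 0)
= ([0], 0)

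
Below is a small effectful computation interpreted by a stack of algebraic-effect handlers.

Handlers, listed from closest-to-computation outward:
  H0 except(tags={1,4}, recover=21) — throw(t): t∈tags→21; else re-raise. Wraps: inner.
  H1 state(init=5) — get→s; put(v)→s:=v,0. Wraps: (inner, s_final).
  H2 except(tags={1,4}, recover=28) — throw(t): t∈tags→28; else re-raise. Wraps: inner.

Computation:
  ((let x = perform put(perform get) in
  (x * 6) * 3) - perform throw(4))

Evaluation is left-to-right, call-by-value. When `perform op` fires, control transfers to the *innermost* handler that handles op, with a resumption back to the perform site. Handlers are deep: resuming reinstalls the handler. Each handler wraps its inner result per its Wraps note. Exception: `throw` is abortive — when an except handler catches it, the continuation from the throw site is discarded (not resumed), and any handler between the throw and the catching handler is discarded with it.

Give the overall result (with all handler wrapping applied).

Answer: (21, 5)

Step-by-step:
get @ H1 ⇒ 5
put(5) @ H1 ⇒ s:=5
throw(4) @ H0 caught ⇒ 21
H1 returns (21, 5)
H2 returns (21, 5)
= (21, 5)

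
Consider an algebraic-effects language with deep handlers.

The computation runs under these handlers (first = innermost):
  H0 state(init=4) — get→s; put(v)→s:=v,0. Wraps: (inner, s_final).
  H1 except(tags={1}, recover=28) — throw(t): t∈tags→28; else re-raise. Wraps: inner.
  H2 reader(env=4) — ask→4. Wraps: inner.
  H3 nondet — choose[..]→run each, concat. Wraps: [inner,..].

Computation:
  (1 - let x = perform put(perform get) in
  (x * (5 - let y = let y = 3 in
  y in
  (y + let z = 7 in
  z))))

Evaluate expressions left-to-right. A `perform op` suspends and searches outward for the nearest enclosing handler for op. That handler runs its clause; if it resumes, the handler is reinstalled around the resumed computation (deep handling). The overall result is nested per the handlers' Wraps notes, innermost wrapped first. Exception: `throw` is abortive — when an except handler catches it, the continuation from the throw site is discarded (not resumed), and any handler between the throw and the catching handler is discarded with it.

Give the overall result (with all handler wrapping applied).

Answer: [(1, 4)]

Step-by-step:
get @ H0 ⇒ 4
put(4) @ H0 ⇒ s:=4
H0 returns (1, 4)
H1 returns (1, 4)
H2 returns (1, 4)
H3 returns [(1, 4)]
= [(1, 4)]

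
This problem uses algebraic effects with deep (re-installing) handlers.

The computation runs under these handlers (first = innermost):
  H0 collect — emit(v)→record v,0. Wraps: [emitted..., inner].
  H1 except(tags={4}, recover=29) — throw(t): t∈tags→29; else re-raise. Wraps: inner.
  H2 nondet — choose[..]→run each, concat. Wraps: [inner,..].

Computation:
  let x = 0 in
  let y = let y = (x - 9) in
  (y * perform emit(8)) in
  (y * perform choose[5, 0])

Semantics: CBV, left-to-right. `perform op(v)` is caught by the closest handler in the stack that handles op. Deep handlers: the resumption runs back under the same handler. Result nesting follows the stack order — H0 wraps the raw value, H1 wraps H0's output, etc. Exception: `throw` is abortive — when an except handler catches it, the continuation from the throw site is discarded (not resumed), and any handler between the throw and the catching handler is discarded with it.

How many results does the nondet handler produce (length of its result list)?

Answer: 2

Evaluation trace:
emit(8) @ H0 ⇒ out+=8
choose[5, 0] @ H2
  branch[0] choose=5:
    H0 returns [8, 0]
    H1 returns [8, 0]
    H2 returns [[8, 0]]
  branch[1] choose=0:
    H0 returns [8, 0]
    H1 returns [8, 0]
    H2 returns [[8, 0]]
= [[8, 0], [8, 0]]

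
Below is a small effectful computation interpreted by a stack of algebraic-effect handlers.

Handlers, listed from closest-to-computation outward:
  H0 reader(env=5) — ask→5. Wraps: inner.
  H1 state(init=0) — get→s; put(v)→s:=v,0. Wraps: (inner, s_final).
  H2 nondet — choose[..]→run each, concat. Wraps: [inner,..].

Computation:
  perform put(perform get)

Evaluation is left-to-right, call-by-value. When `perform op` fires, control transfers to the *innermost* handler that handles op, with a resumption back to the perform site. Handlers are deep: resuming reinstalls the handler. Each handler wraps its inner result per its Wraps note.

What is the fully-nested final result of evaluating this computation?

Answer: [(0, 0)]

Step-by-step:
get @ H1 ⇒ 0
put(0) @ H1 ⇒ s:=0
H0 returns 0
H1 returns (0, 0)
H2 returns [(0, 0)]
= [(0, 0)]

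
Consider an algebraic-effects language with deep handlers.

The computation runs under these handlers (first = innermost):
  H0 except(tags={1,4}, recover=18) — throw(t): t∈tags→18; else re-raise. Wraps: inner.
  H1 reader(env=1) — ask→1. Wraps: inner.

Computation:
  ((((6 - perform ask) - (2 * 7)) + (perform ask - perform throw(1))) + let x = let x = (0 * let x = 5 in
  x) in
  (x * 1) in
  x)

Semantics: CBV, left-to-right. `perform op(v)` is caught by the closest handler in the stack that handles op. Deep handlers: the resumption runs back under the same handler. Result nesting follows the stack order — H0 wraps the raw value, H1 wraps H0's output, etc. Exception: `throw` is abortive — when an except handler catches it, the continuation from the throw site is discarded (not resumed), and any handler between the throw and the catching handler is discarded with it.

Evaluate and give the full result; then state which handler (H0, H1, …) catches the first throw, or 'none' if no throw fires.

Working:
ask @ H1 ⇒ 1
ask @ H1 ⇒ 1
throw(1) @ H0 caught ⇒ 18
H1 returns 18
= 18

Answer: 18 ; first throw caught by: H0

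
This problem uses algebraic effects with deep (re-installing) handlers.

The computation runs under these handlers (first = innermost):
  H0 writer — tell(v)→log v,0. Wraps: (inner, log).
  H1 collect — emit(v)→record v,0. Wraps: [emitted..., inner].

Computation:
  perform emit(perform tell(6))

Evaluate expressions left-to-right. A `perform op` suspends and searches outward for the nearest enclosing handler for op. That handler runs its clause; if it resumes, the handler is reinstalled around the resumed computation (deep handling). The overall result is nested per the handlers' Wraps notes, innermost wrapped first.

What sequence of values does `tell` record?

Working:
tell(6) @ H0 ⇒ log+=6
emit(0) @ H1 ⇒ out+=0
H0 returns (0, (6))
H1 returns [0, (0, (6))]
= [0, (0, (6))]

Answer: (6)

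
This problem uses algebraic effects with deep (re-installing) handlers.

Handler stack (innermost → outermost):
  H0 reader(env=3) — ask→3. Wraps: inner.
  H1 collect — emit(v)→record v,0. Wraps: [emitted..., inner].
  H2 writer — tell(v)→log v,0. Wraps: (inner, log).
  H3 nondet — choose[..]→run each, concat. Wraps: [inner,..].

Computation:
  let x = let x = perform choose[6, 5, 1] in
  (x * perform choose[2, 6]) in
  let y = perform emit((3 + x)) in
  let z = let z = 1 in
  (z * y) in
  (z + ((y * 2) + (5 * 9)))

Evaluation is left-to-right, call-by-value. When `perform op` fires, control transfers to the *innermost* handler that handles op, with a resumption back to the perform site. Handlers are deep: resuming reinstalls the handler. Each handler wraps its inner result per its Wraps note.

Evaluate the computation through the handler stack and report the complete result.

Evaluation trace:
choose[6, 5, 1] @ H3
  branch[0] choose=6:
    choose[2, 6] @ H3
      branch[0] choose=2:
        emit(15) @ H1 ⇒ out+=15
        H0 returns 45
        H1 returns [15, 45]
        H2 returns ([15, 45], ())
        H3 returns [([15, 45], ())]
      branch[1] choose=6:
        emit(39) @ H1 ⇒ out+=39
        H0 returns 45
        H1 returns [39, 45]
        H2 returns ([39, 45], ())
        H3 returns [([39, 45], ())]
  branch[1] choose=5:
    choose[2, 6] @ H3
      branch[0] choose=2:
        emit(13) @ H1 ⇒ out+=13
        H0 returns 45
        H1 returns [13, 45]
        H2 returns ([13, 45], ())
        H3 returns [([13, 45], ())]
      branch[1] choose=6:
        emit(33) @ H1 ⇒ out+=33
        H0 returns 45
        H1 returns [33, 45]
        H2 returns ([33, 45], ())
        H3 returns [([33, 45], ())]
  branch[2] choose=1:
    choose[2, 6] @ H3
      branch[0] choose=2:
        emit(5) @ H1 ⇒ out+=5
        H0 returns 45
        H1 returns [5, 45]
        H2 returns ([5, 45], ())
        H3 returns [([5, 45], ())]
      branch[1] choose=6:
        emit(9) @ H1 ⇒ out+=9
        H0 returns 45
        H1 returns [9, 45]
        H2 returns ([9, 45], ())
        H3 returns [([9, 45], ())]
= [([15, 45], ()), ([39, 45], ()), ([13, 45], ()), ([33, 45], ()), ([5, 45], ()), ([9, 45], ())]

Answer: [([15, 45], ()), ([39, 45], ()), ([13, 45], ()), ([33, 45], ()), ([5, 45], ()), ([9, 45], ())]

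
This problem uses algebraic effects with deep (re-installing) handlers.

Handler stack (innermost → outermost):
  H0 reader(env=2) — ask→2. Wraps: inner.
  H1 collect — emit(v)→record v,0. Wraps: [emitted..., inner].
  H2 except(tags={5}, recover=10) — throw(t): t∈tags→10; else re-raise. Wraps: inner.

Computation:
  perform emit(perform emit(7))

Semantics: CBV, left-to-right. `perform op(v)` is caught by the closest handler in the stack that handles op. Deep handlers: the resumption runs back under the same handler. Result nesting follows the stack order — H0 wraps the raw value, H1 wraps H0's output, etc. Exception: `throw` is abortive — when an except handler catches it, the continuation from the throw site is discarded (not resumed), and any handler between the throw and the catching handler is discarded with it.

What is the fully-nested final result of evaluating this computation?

Evaluation trace:
emit(7) @ H1 ⇒ out+=7
emit(0) @ H1 ⇒ out+=0
H0 returns 0
H1 returns [7, 0, 0]
H2 returns [7, 0, 0]
= [7, 0, 0]

Answer: [7, 0, 0]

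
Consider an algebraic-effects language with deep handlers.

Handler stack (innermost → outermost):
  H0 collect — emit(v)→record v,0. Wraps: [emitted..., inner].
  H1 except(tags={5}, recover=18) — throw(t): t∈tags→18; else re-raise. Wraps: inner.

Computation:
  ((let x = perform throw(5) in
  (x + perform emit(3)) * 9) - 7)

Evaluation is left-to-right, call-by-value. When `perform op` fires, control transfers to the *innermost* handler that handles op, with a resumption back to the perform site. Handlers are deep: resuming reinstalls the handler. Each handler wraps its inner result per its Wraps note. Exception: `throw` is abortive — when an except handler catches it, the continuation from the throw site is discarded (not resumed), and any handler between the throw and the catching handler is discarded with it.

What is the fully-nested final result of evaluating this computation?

Evaluation trace:
throw(5) @ H1 caught ⇒ 18
= 18

Answer: 18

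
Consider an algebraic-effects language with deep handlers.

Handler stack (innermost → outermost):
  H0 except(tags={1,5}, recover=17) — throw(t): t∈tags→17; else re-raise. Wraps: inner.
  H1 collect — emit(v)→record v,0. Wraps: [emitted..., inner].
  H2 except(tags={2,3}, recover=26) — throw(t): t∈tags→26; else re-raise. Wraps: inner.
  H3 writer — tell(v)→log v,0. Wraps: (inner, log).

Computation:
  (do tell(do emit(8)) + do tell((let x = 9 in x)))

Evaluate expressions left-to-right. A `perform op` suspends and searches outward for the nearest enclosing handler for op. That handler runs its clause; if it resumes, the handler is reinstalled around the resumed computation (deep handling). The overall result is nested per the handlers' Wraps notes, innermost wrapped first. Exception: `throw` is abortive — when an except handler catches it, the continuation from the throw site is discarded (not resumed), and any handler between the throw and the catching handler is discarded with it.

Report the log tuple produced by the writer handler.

Answer: (0, 9)

Evaluation trace:
emit(8) @ H1 ⇒ out+=8
tell(0) @ H3 ⇒ log+=0
tell(9) @ H3 ⇒ log+=9
H0 returns 0
H1 returns [8, 0]
H2 returns [8, 0]
H3 returns ([8, 0], (0, 9))
= ([8, 0], (0, 9))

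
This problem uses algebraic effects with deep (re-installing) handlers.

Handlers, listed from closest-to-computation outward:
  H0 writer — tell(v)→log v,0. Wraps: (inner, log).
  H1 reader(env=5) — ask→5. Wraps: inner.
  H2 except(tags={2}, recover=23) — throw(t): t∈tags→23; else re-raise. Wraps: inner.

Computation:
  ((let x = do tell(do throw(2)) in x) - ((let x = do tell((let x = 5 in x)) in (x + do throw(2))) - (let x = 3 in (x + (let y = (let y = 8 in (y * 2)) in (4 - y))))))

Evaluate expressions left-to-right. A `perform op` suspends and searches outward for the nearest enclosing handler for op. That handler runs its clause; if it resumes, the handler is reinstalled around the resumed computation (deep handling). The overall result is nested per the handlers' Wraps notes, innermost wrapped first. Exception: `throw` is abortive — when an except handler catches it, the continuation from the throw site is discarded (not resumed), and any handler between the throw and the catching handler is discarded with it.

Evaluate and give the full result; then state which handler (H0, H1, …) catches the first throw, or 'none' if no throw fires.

Evaluation trace:
throw(2) @ H2 caught ⇒ 23
= 23

Answer: 23 ; first throw caught by: H2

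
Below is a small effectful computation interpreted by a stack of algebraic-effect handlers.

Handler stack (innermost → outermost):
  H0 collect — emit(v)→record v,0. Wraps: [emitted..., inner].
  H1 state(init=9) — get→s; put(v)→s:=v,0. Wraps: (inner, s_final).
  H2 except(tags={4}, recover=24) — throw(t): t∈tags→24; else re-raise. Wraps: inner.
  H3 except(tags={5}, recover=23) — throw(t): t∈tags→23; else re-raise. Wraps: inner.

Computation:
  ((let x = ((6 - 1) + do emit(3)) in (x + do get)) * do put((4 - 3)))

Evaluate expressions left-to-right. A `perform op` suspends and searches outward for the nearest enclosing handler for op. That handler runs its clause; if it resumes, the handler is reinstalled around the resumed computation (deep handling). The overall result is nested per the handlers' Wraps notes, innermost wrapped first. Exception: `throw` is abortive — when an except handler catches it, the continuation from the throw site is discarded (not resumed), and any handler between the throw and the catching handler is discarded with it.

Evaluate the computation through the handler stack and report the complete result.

Answer: ([3, 0], 1)

Working:
emit(3) @ H0 ⇒ out+=3
get @ H1 ⇒ 9
put(1) @ H1 ⇒ s:=1
H0 returns [3, 0]
H1 returns ([3, 0], 1)
H2 returns ([3, 0], 1)
H3 returns ([3, 0], 1)
= ([3, 0], 1)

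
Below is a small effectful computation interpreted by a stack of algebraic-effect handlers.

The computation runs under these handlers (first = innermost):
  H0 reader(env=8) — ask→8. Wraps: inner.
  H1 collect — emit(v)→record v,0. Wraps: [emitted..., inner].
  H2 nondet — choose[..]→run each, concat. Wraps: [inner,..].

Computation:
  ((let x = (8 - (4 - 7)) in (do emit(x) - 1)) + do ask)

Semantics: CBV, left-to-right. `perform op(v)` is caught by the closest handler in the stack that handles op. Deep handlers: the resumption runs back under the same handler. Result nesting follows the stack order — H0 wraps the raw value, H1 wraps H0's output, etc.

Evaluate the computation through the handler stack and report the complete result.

Answer: [[11, 7]]

Evaluation trace:
emit(11) @ H1 ⇒ out+=11
ask @ H0 ⇒ 8
H0 returns 7
H1 returns [11, 7]
H2 returns [[11, 7]]
= [[11, 7]]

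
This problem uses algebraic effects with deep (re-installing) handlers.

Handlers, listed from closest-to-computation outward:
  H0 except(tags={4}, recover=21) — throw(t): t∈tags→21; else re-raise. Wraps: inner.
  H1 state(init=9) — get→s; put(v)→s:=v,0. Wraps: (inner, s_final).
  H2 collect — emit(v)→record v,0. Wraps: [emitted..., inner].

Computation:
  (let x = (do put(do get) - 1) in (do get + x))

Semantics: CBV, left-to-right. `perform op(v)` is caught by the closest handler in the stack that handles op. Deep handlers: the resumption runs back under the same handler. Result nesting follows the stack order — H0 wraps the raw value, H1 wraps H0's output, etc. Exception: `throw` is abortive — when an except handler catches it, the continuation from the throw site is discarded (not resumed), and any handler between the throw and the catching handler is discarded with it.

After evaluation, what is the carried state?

Answer: 9

Evaluation trace:
get @ H1 ⇒ 9
put(9) @ H1 ⇒ s:=9
get @ H1 ⇒ 9
H0 returns 8
H1 returns (8, 9)
H2 returns [(8, 9)]
= [(8, 9)]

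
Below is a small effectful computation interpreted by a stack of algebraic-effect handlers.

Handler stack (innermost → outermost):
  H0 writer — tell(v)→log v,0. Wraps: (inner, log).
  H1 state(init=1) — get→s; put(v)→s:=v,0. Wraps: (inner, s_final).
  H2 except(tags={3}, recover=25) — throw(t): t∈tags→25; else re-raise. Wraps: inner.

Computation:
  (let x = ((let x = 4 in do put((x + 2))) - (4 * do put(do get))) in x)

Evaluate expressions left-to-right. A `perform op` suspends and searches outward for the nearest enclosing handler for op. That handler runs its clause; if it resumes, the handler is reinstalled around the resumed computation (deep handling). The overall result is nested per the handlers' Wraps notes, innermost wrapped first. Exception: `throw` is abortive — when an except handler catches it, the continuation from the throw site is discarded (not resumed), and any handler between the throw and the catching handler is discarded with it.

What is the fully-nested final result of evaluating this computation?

Answer: ((0, ()), 6)

Evaluation trace:
put(6) @ H1 ⇒ s:=6
get @ H1 ⇒ 6
put(6) @ H1 ⇒ s:=6
H0 returns (0, ())
H1 returns ((0, ()), 6)
H2 returns ((0, ()), 6)
= ((0, ()), 6)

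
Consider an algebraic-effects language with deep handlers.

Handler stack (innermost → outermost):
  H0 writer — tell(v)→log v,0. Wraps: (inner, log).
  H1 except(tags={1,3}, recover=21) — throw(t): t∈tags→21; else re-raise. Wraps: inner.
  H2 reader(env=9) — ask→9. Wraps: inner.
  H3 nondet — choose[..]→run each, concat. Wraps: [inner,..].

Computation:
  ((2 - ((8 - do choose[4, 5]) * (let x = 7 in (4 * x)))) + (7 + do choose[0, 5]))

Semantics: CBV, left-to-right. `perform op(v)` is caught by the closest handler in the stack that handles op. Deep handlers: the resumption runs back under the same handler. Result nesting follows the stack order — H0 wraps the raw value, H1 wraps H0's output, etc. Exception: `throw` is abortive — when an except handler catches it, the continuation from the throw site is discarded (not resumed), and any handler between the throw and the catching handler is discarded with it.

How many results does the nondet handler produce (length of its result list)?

Step-by-step:
choose[4, 5] @ H3
  branch[0] choose=4:
    choose[0, 5] @ H3
      branch[0] choose=0:
        H0 returns (-103, ())
        H1 returns (-103, ())
        H2 returns (-103, ())
        H3 returns [(-103, ())]
      branch[1] choose=5:
        H0 returns (-98, ())
        H1 returns (-98, ())
        H2 returns (-98, ())
        H3 returns [(-98, ())]
  branch[1] choose=5:
    choose[0, 5] @ H3
      branch[0] choose=0:
        H0 returns (-75, ())
        H1 returns (-75, ())
        H2 returns (-75, ())
        H3 returns [(-75, ())]
      branch[1] choose=5:
        H0 returns (-70, ())
        H1 returns (-70, ())
        H2 returns (-70, ())
        H3 returns [(-70, ())]
= [(-103, ()), (-98, ()), (-75, ()), (-70, ())]

Answer: 4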